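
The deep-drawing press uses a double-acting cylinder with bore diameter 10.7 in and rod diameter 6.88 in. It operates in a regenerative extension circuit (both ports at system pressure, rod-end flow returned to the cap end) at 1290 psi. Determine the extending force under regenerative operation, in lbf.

F ≈ 48000 lbf

With equal pressure on both faces, forces on the annular region cancel; the net push is pressure × rod cross-section.
Rod cross-section A_rod = π/4 × (6.88 in)² = 37.18 in^2
F = P × A_rod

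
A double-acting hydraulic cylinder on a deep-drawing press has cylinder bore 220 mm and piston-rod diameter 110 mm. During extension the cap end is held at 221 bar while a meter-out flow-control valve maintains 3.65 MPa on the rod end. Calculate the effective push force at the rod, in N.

F ≈ 7.36e5 N

Cap-side area A_cap = π/4 × (220 mm)² = 38010 mm^2
Rod-side annular area A_ann = π/4 × (220² − 110²) = 28510 mm^2
Net thrust = P_cap·A_cap − P_rod·A_ann = 8.401e5 N − 1.041e5 N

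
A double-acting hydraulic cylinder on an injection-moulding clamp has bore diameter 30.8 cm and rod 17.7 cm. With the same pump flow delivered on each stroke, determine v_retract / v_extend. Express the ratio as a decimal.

v_ret/v_ext ≈ 1.49

Cap-side area A_cap = π/4 × (30.8 cm)² = 745.1 cm^2
Rod-side annular area A_ann = π/4 × (30.8² − 17.7²) = 499.0 cm^2
For equal Q, v ∝ 1/A, so v_ret/v_ext = A_cap/A_ann.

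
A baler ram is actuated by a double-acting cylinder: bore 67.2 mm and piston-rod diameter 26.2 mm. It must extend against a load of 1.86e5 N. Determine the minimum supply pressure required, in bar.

Cap-side area A_cap = π/4 × (67.2 mm)² = 3547 mm^2
P = F / A = 1.86e5 N / A

P ≈ 524 bar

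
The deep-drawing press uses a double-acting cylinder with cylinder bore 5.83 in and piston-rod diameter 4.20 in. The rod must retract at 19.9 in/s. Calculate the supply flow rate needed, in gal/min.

Rod-side annular area A_ann = π/4 × (5.83² − 4.20²) = 12.84 in^2
Q = A × v

Q ≈ 66.4 gal/min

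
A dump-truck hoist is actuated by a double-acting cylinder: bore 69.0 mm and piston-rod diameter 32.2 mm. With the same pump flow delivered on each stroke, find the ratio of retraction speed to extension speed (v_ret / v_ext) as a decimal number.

v_ret/v_ext ≈ 1.28

Cap-side area A_cap = π/4 × (69.0 mm)² = 3739 mm^2
Rod-side annular area A_ann = π/4 × (69.0² − 32.2²) = 2925 mm^2
For equal Q, v ∝ 1/A, so v_ret/v_ext = A_cap/A_ann.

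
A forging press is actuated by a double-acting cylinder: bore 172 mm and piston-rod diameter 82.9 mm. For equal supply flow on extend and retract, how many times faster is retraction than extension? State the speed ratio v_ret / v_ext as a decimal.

v_ret/v_ext ≈ 1.30

Cap-side area A_cap = π/4 × (172 mm)² = 23240 mm^2
Rod-side annular area A_ann = π/4 × (172² − 82.9²) = 17840 mm^2
For equal Q, v ∝ 1/A, so v_ret/v_ext = A_cap/A_ann.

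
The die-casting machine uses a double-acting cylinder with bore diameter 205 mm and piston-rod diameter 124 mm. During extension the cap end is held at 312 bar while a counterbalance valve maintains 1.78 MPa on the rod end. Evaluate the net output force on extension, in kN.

Cap-side area A_cap = π/4 × (205 mm)² = 33010 mm^2
Rod-side annular area A_ann = π/4 × (205² − 124²) = 20930 mm^2
Net thrust = P_cap·A_cap − P_rod·A_ann = 1030 kN − 37.26 kN

F ≈ 993 kN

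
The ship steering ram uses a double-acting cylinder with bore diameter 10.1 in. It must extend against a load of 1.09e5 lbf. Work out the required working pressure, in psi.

P ≈ 1360 psi

Cap-side area A_cap = π/4 × (10.1 in)² = 80.12 in^2
P = F / A = 1.09e5 lbf / A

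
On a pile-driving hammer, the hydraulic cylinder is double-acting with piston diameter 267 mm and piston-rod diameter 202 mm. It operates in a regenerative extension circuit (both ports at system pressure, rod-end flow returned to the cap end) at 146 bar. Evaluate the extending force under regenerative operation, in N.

With equal pressure on both faces, forces on the annular region cancel; the net push is pressure × rod cross-section.
Rod cross-section A_rod = π/4 × (202 mm)² = 32050 mm^2
F = P × A_rod

F ≈ 4.68e5 N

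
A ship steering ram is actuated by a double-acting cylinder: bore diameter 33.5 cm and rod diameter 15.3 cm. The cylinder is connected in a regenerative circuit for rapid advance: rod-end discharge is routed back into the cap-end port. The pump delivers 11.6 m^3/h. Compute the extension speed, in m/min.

In regeneration the rod-end outflow joins the pump flow into the cap end, so the net volume the pump must supply per unit advance equals the rod cross-section area.
Rod cross-section A_rod = π/4 × (15.3 cm)² = 183.9 cm^2
v = Q_pump / A_rod

v ≈ 10.5 m/min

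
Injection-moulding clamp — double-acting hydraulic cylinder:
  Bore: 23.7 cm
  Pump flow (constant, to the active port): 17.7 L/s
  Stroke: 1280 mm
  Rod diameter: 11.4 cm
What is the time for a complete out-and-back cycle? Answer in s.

Cap-side area A_cap = π/4 × (23.7 cm)² = 441.2 cm^2
Rod-side annular area A_ann = π/4 × (23.7² − 11.4²) = 339.1 cm^2
t_ext = A_cap·L/Q = 3.190 s
t_ret = A_ann·L/Q = 2.452 s
t_cycle = t_ext + t_ret

t ≈ 5.64 s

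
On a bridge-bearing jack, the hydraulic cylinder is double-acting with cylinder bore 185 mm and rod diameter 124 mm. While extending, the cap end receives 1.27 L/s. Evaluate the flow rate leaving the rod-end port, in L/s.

Q_out ≈ 0.699 L/s

Cap-side area A_cap = π/4 × (185 mm)² = 26880 mm^2
Rod-side annular area A_ann = π/4 × (185² − 124²) = 14800 mm^2
Piston speed v = Q_in/A_cap; rod-end outflow Q_out = v × A_ann = Q_in × A_ann/A_cap.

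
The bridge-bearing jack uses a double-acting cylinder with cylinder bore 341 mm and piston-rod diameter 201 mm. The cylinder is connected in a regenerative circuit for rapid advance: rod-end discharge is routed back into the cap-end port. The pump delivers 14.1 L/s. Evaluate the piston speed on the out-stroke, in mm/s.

v ≈ 444 mm/s

In regeneration the rod-end outflow joins the pump flow into the cap end, so the net volume the pump must supply per unit advance equals the rod cross-section area.
Rod cross-section A_rod = π/4 × (201 mm)² = 31730 mm^2
v = Q_pump / A_rod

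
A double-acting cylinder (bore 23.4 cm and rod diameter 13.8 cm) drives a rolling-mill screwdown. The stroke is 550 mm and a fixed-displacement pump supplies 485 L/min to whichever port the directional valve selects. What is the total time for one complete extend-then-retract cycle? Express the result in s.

Cap-side area A_cap = π/4 × (23.4 cm)² = 430.1 cm^2
Rod-side annular area A_ann = π/4 × (23.4² − 13.8²) = 280.5 cm^2
t_ext = A_cap·L/Q = 2.926 s
t_ret = A_ann·L/Q = 1.908 s
t_cycle = t_ext + t_ret

t ≈ 4.83 s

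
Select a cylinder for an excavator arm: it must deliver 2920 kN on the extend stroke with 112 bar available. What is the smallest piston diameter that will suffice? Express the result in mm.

Extension force acts on the full piston face: F = P × (π/4)D².
D = √(4F / (πP)) = √(4 × 2920 kN / (π × 112 bar))

D ≈ 576 mm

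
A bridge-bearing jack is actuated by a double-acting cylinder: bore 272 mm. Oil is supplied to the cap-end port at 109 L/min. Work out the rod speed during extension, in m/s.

Cap-side area A_cap = π/4 × (272 mm)² = 58110 mm^2
v = Q / A

v ≈ 0.0313 m/s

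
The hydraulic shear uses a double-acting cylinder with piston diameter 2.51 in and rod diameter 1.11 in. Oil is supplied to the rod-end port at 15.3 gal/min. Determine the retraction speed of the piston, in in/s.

v ≈ 14.8 in/s

Rod-side annular area A_ann = π/4 × (2.51² − 1.11²) = 3.980 in^2
Flow into the rod-end port fills the annular volume.
v = Q / A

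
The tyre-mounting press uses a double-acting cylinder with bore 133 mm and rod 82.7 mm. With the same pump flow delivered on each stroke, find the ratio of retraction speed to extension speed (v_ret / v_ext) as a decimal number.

Cap-side area A_cap = π/4 × (133 mm)² = 13890 mm^2
Rod-side annular area A_ann = π/4 × (133² − 82.7²) = 8521 mm^2
For equal Q, v ∝ 1/A, so v_ret/v_ext = A_cap/A_ann.

v_ret/v_ext ≈ 1.63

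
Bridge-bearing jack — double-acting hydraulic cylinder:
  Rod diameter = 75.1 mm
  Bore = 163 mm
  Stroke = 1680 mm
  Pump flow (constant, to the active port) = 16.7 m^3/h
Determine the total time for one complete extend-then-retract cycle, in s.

Cap-side area A_cap = π/4 × (163 mm)² = 20870 mm^2
Rod-side annular area A_ann = π/4 × (163² − 75.1²) = 16440 mm^2
t_ext = A_cap·L/Q = 7.557 s
t_ret = A_ann·L/Q = 5.953 s
t_cycle = t_ext + t_ret

t ≈ 13.5 s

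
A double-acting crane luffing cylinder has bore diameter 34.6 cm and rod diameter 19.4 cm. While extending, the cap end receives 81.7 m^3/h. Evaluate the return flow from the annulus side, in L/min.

Q_out ≈ 934 L/min

Cap-side area A_cap = π/4 × (34.6 cm)² = 940.2 cm^2
Rod-side annular area A_ann = π/4 × (34.6² − 19.4²) = 644.7 cm^2
Piston speed v = Q_in/A_cap; rod-end outflow Q_out = v × A_ann = Q_in × A_ann/A_cap.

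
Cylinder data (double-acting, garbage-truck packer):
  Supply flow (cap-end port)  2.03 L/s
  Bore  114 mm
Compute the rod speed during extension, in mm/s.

Cap-side area A_cap = π/4 × (114 mm)² = 10210 mm^2
v = Q / A

v ≈ 199 mm/s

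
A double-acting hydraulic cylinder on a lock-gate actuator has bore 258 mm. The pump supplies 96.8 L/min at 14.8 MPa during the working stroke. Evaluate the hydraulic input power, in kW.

W ≈ 23.9 kW

Hydraulic power = P × Q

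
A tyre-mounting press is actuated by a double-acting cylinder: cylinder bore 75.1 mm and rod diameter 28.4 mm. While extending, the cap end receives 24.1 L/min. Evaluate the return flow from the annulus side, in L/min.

Q_out ≈ 20.7 L/min

Cap-side area A_cap = π/4 × (75.1 mm)² = 4430 mm^2
Rod-side annular area A_ann = π/4 × (75.1² − 28.4²) = 3796 mm^2
Piston speed v = Q_in/A_cap; rod-end outflow Q_out = v × A_ann = Q_in × A_ann/A_cap.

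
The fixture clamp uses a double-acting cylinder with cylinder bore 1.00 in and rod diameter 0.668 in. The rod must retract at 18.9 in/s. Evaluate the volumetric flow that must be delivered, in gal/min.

Q ≈ 2.14 gal/min

Rod-side annular area A_ann = π/4 × (1.00² − 0.668²) = 0.4349 in^2
Q = A × v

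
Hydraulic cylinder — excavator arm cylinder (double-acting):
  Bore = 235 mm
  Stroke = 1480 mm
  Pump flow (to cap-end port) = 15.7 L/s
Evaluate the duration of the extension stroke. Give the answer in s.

Cap-side area A_cap = π/4 × (235 mm)² = 43370 mm^2
Swept volume V = A × L; t = V / Q = A·L / Q

t ≈ 4.09 s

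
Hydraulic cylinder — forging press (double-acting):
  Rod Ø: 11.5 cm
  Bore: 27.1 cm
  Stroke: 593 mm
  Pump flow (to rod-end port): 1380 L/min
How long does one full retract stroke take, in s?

Rod-side annular area A_ann = π/4 × (27.1² − 11.5²) = 472.9 cm^2
Swept volume V = A × L; t = V / Q = A·L / Q

t ≈ 1.22 s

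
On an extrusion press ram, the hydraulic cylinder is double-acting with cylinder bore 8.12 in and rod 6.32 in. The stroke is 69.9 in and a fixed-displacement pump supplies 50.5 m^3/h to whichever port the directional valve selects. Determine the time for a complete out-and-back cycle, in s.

Cap-side area A_cap = π/4 × (8.12 in)² = 51.78 in^2
Rod-side annular area A_ann = π/4 × (8.12² − 6.32²) = 20.41 in^2
t_ext = A_cap·L/Q = 4.229 s
t_ret = A_ann·L/Q = 1.667 s
t_cycle = t_ext + t_ret

t ≈ 5.90 s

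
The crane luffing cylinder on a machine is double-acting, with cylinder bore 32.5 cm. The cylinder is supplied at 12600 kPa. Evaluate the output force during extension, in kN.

F ≈ 1050 kN

Cap-side area A_cap = π/4 × (32.5 cm)² = 829.6 cm^2
F = P × A_cap = 12600 kPa × A_cap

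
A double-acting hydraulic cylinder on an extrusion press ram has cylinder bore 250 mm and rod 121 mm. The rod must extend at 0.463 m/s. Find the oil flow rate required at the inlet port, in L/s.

Q ≈ 22.7 L/s

Cap-side area A_cap = π/4 × (250 mm)² = 49090 mm^2
Q = A × v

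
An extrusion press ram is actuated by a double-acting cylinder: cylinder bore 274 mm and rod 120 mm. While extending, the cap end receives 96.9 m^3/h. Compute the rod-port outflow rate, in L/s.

Cap-side area A_cap = π/4 × (274 mm)² = 58960 mm^2
Rod-side annular area A_ann = π/4 × (274² − 120²) = 47650 mm^2
Piston speed v = Q_in/A_cap; rod-end outflow Q_out = v × A_ann = Q_in × A_ann/A_cap.

Q_out ≈ 21.8 L/s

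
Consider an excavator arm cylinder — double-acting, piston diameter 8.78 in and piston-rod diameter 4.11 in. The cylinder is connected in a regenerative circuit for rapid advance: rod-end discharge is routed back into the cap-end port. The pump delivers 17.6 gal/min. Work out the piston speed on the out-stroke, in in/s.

v ≈ 5.11 in/s

In regeneration the rod-end outflow joins the pump flow into the cap end, so the net volume the pump must supply per unit advance equals the rod cross-section area.
Rod cross-section A_rod = π/4 × (4.11 in)² = 13.27 in^2
v = Q_pump / A_rod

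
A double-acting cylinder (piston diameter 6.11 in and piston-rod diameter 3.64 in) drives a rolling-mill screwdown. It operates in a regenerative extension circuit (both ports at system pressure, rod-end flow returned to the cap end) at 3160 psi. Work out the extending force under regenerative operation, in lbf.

F ≈ 32900 lbf

With equal pressure on both faces, forces on the annular region cancel; the net push is pressure × rod cross-section.
Rod cross-section A_rod = π/4 × (3.64 in)² = 10.41 in^2
F = P × A_rod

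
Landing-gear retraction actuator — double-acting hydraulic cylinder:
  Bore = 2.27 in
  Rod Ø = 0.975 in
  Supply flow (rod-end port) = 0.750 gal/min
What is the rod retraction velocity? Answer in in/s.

Rod-side annular area A_ann = π/4 × (2.27² − 0.975²) = 3.300 in^2
Flow into the rod-end port fills the annular volume.
v = Q / A

v ≈ 0.875 in/s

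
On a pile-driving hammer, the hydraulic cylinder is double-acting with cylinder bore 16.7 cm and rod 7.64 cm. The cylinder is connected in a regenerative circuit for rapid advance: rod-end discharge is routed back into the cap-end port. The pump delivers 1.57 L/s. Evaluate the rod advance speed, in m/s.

v ≈ 0.342 m/s

In regeneration the rod-end outflow joins the pump flow into the cap end, so the net volume the pump must supply per unit advance equals the rod cross-section area.
Rod cross-section A_rod = π/4 × (7.64 cm)² = 45.84 cm^2
v = Q_pump / A_rod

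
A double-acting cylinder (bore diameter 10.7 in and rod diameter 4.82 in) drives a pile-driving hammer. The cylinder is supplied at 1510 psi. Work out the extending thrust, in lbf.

F ≈ 1.36e5 lbf

Cap-side area A_cap = π/4 × (10.7 in)² = 89.92 in^2
F = P × A_cap = 1510 psi × A_cap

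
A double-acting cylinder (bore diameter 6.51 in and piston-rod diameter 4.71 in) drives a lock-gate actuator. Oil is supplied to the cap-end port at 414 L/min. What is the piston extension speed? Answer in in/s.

v ≈ 12.7 in/s

Cap-side area A_cap = π/4 × (6.51 in)² = 33.29 in^2
v = Q / A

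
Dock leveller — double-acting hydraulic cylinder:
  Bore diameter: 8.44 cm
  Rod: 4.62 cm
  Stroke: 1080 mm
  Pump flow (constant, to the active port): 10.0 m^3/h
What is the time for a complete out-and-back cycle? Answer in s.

Cap-side area A_cap = π/4 × (8.44 cm)² = 55.95 cm^2
Rod-side annular area A_ann = π/4 × (8.44² − 4.62²) = 39.18 cm^2
t_ext = A_cap·L/Q = 2.175 s
t_ret = A_ann·L/Q = 1.523 s
t_cycle = t_ext + t_ret

t ≈ 3.70 s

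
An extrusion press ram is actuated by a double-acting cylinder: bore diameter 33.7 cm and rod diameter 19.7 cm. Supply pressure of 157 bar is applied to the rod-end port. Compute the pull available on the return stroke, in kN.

F ≈ 922 kN

Rod-side annular area A_ann = π/4 × (33.7² − 19.7²) = 587.2 cm^2
On retraction the pressure acts on the annular area (bore minus rod).
F = P × A_ann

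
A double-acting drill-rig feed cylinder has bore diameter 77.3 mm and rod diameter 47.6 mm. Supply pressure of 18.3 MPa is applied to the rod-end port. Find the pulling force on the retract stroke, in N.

F ≈ 53300 N

Rod-side annular area A_ann = π/4 × (77.3² − 47.6²) = 2913 mm^2
On retraction the pressure acts on the annular area (bore minus rod).
F = P × A_ann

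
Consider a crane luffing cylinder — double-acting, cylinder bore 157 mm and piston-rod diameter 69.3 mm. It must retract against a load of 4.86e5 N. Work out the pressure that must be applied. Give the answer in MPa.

Rod-side annular area A_ann = π/4 × (157² − 69.3²) = 15590 mm^2
Retraction: pressure acts on the annular area.
P = F / A = 4.86e5 N / A

P ≈ 31.2 MPa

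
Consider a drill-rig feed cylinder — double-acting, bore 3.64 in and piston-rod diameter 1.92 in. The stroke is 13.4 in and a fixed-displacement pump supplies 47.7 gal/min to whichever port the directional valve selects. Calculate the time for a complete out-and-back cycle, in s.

Cap-side area A_cap = π/4 × (3.64 in)² = 10.41 in^2
Rod-side annular area A_ann = π/4 × (3.64² − 1.92²) = 7.511 in^2
t_ext = A_cap·L/Q = 0.7593 s
t_ret = A_ann·L/Q = 0.5480 s
t_cycle = t_ext + t_ret

t ≈ 1.31 s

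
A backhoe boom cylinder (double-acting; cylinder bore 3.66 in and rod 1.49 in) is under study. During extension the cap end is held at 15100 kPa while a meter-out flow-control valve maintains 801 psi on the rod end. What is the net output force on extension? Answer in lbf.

Cap-side area A_cap = π/4 × (3.66 in)² = 10.52 in^2
Rod-side annular area A_ann = π/4 × (3.66² − 1.49²) = 8.777 in^2
Net thrust = P_cap·A_cap − P_rod·A_ann = 23040 lbf − 7031 lbf

F ≈ 16000 lbf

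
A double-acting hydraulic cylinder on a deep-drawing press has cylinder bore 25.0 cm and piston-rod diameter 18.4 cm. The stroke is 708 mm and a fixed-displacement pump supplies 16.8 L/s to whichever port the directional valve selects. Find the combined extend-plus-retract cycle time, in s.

t ≈ 3.02 s

Cap-side area A_cap = π/4 × (25.0 cm)² = 490.9 cm^2
Rod-side annular area A_ann = π/4 × (25.0² − 18.4²) = 225.0 cm^2
t_ext = A_cap·L/Q = 2.069 s
t_ret = A_ann·L/Q = 0.9481 s
t_cycle = t_ext + t_ret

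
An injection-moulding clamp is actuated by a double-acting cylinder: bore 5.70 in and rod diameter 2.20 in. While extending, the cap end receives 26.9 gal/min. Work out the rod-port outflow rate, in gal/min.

Cap-side area A_cap = π/4 × (5.70 in)² = 25.52 in^2
Rod-side annular area A_ann = π/4 × (5.70² − 2.20²) = 21.72 in^2
Piston speed v = Q_in/A_cap; rod-end outflow Q_out = v × A_ann = Q_in × A_ann/A_cap.

Q_out ≈ 22.9 gal/min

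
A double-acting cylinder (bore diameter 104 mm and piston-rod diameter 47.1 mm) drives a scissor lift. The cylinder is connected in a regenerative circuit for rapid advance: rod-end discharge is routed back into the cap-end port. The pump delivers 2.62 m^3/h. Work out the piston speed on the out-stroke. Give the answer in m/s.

v ≈ 0.418 m/s

In regeneration the rod-end outflow joins the pump flow into the cap end, so the net volume the pump must supply per unit advance equals the rod cross-section area.
Rod cross-section A_rod = π/4 × (47.1 mm)² = 1742 mm^2
v = Q_pump / A_rod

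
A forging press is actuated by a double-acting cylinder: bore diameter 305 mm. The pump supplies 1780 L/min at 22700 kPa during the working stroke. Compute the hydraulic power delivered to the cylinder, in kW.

Hydraulic power = P × Q

W ≈ 673 kW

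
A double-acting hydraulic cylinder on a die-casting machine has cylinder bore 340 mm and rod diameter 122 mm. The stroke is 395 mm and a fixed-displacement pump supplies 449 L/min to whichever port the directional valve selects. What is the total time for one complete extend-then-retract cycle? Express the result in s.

t ≈ 8.97 s

Cap-side area A_cap = π/4 × (340 mm)² = 90790 mm^2
Rod-side annular area A_ann = π/4 × (340² − 122²) = 79100 mm^2
t_ext = A_cap·L/Q = 4.792 s
t_ret = A_ann·L/Q = 4.175 s
t_cycle = t_ext + t_ret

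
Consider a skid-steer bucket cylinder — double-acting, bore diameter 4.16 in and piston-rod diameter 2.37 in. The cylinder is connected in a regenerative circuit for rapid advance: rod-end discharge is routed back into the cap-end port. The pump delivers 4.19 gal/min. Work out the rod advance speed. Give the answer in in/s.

In regeneration the rod-end outflow joins the pump flow into the cap end, so the net volume the pump must supply per unit advance equals the rod cross-section area.
Rod cross-section A_rod = π/4 × (2.37 in)² = 4.412 in^2
v = Q_pump / A_rod

v ≈ 3.66 in/s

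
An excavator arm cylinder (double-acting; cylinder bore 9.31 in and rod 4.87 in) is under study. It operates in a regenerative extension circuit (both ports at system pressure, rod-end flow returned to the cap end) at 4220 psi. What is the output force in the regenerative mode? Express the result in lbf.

F ≈ 78600 lbf

With equal pressure on both faces, forces on the annular region cancel; the net push is pressure × rod cross-section.
Rod cross-section A_rod = π/4 × (4.87 in)² = 18.63 in^2
F = P × A_rod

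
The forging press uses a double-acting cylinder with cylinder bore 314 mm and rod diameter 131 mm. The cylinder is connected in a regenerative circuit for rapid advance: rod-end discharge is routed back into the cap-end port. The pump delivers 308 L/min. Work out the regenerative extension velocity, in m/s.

In regeneration the rod-end outflow joins the pump flow into the cap end, so the net volume the pump must supply per unit advance equals the rod cross-section area.
Rod cross-section A_rod = π/4 × (131 mm)² = 13480 mm^2
v = Q_pump / A_rod

v ≈ 0.381 m/s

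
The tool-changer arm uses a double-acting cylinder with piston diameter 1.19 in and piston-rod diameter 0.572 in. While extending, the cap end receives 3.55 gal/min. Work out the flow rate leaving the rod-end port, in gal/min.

Q_out ≈ 2.73 gal/min

Cap-side area A_cap = π/4 × (1.19 in)² = 1.112 in^2
Rod-side annular area A_ann = π/4 × (1.19² − 0.572²) = 0.8552 in^2
Piston speed v = Q_in/A_cap; rod-end outflow Q_out = v × A_ann = Q_in × A_ann/A_cap.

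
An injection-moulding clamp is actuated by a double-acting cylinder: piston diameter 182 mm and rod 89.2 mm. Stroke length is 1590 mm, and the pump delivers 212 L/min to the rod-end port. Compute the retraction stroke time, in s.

t ≈ 8.89 s

Rod-side annular area A_ann = π/4 × (182² − 89.2²) = 19770 mm^2
Swept volume V = A × L; t = V / Q = A·L / Q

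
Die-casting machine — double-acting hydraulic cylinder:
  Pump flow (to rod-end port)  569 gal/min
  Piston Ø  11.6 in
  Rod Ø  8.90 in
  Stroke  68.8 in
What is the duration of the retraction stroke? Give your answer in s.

t ≈ 1.37 s

Rod-side annular area A_ann = π/4 × (11.6² − 8.90²) = 43.47 in^2
Swept volume V = A × L; t = V / Q = A·L / Q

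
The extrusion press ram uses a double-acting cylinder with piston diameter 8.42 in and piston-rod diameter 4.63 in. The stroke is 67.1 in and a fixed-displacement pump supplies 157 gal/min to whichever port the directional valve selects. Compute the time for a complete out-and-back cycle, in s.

Cap-side area A_cap = π/4 × (8.42 in)² = 55.68 in^2
Rod-side annular area A_ann = π/4 × (8.42² − 4.63²) = 38.85 in^2
t_ext = A_cap·L/Q = 6.181 s
t_ret = A_ann·L/Q = 4.312 s
t_cycle = t_ext + t_ret

t ≈ 10.5 s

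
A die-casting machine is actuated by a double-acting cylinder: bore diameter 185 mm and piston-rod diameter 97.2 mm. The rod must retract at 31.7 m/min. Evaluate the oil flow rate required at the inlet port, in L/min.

Rod-side annular area A_ann = π/4 × (185² − 97.2²) = 19460 mm^2
Q = A × v

Q ≈ 617 L/min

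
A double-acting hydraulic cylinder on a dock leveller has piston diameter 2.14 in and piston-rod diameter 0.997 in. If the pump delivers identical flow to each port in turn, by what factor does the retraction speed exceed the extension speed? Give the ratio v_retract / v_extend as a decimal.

v_ret/v_ext ≈ 1.28

Cap-side area A_cap = π/4 × (2.14 in)² = 3.597 in^2
Rod-side annular area A_ann = π/4 × (2.14² − 0.997²) = 2.816 in^2
For equal Q, v ∝ 1/A, so v_ret/v_ext = A_cap/A_ann.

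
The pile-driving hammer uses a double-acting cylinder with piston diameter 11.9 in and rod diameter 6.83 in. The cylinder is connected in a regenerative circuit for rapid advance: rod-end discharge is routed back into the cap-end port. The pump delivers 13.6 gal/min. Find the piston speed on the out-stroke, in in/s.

In regeneration the rod-end outflow joins the pump flow into the cap end, so the net volume the pump must supply per unit advance equals the rod cross-section area.
Rod cross-section A_rod = π/4 × (6.83 in)² = 36.64 in^2
v = Q_pump / A_rod

v ≈ 1.43 in/s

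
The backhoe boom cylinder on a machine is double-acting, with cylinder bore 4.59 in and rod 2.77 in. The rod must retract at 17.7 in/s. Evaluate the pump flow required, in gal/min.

Q ≈ 48.4 gal/min

Rod-side annular area A_ann = π/4 × (4.59² − 2.77²) = 10.52 in^2
Q = A × v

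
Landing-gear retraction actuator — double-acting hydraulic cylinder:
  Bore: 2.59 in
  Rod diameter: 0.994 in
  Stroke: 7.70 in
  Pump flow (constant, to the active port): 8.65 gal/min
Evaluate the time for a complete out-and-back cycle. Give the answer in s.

Cap-side area A_cap = π/4 × (2.59 in)² = 5.269 in^2
Rod-side annular area A_ann = π/4 × (2.59² − 0.994²) = 4.493 in^2
t_ext = A_cap·L/Q = 1.218 s
t_ret = A_ann·L/Q = 1.039 s
t_cycle = t_ext + t_ret

t ≈ 2.26 s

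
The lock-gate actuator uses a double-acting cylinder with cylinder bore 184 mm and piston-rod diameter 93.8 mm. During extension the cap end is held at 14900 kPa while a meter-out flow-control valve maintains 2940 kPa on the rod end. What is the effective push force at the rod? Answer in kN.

F ≈ 338 kN

Cap-side area A_cap = π/4 × (184 mm)² = 26590 mm^2
Rod-side annular area A_ann = π/4 × (184² − 93.8²) = 19680 mm^2
Net thrust = P_cap·A_cap − P_rod·A_ann = 396.2 kN − 57.86 kN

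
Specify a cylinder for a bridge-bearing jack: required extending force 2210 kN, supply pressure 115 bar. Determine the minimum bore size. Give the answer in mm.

Extension force acts on the full piston face: F = P × (π/4)D².
D = √(4F / (πP)) = √(4 × 2210 kN / (π × 115 bar))

D ≈ 495 mm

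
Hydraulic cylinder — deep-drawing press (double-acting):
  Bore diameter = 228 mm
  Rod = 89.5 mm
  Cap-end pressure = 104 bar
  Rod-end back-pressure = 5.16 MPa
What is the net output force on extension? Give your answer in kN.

Cap-side area A_cap = π/4 × (228 mm)² = 40830 mm^2
Rod-side annular area A_ann = π/4 × (228² − 89.5²) = 34540 mm^2
Net thrust = P_cap·A_cap − P_rod·A_ann = 424.6 kN − 178.2 kN

F ≈ 246 kN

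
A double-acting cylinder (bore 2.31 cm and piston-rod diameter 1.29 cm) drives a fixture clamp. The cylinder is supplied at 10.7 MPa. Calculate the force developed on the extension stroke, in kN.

F ≈ 4.48 kN

Cap-side area A_cap = π/4 × (2.31 cm)² = 4.191 cm^2
F = P × A_cap = 10.7 MPa × A_cap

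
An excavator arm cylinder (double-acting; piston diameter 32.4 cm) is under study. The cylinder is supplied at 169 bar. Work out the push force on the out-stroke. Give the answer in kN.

F ≈ 1390 kN

Cap-side area A_cap = π/4 × (32.4 cm)² = 824.5 cm^2
F = P × A_cap = 169 bar × A_cap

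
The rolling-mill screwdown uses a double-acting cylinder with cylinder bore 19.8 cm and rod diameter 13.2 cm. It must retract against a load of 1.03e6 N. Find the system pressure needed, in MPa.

P ≈ 60.2 MPa

Rod-side annular area A_ann = π/4 × (19.8² − 13.2²) = 171.1 cm^2
Retraction: pressure acts on the annular area.
P = F / A = 1.03e6 N / A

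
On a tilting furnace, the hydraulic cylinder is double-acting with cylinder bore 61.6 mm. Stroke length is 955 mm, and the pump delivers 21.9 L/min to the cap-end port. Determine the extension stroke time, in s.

t ≈ 7.80 s

Cap-side area A_cap = π/4 × (61.6 mm)² = 2980 mm^2
Swept volume V = A × L; t = V / Q = A·L / Q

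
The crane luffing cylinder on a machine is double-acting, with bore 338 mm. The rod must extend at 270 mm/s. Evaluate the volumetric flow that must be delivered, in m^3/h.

Cap-side area A_cap = π/4 × (338 mm)² = 89730 mm^2
Q = A × v

Q ≈ 87.2 m^3/h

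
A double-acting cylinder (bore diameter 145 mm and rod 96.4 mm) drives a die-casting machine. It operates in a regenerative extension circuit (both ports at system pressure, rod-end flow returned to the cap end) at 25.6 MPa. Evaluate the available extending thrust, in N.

With equal pressure on both faces, forces on the annular region cancel; the net push is pressure × rod cross-section.
Rod cross-section A_rod = π/4 × (96.4 mm)² = 7299 mm^2
F = P × A_rod

F ≈ 1.87e5 N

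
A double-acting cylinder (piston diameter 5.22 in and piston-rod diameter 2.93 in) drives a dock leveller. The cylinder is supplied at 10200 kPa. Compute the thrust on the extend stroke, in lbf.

Cap-side area A_cap = π/4 × (5.22 in)² = 21.40 in^2
F = P × A_cap = 10200 kPa × A_cap

F ≈ 31700 lbf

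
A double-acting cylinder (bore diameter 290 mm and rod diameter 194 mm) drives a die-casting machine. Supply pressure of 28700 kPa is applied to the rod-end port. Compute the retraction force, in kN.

F ≈ 1050 kN

Rod-side annular area A_ann = π/4 × (290² − 194²) = 36490 mm^2
On retraction the pressure acts on the annular area (bore minus rod).
F = P × A_ann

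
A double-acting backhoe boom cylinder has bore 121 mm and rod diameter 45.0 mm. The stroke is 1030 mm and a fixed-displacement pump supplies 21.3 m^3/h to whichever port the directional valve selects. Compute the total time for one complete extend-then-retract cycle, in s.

Cap-side area A_cap = π/4 × (121 mm)² = 11500 mm^2
Rod-side annular area A_ann = π/4 × (121² − 45.0²) = 9909 mm^2
t_ext = A_cap·L/Q = 2.002 s
t_ret = A_ann·L/Q = 1.725 s
t_cycle = t_ext + t_ret

t ≈ 3.73 s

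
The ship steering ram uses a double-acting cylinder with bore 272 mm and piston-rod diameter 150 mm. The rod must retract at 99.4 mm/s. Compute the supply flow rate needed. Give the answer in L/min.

Q ≈ 241 L/min

Rod-side annular area A_ann = π/4 × (272² − 150²) = 40440 mm^2
Q = A × v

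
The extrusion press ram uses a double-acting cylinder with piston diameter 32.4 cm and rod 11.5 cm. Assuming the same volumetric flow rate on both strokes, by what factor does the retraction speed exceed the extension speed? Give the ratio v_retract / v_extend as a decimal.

Cap-side area A_cap = π/4 × (32.4 cm)² = 824.5 cm^2
Rod-side annular area A_ann = π/4 × (32.4² − 11.5²) = 720.6 cm^2
For equal Q, v ∝ 1/A, so v_ret/v_ext = A_cap/A_ann.

v_ret/v_ext ≈ 1.14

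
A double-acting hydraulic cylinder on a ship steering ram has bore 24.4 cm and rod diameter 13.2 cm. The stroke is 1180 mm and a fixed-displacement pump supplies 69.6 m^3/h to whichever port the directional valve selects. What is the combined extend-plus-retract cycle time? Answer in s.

Cap-side area A_cap = π/4 × (24.4 cm)² = 467.6 cm^2
Rod-side annular area A_ann = π/4 × (24.4² − 13.2²) = 330.7 cm^2
t_ext = A_cap·L/Q = 2.854 s
t_ret = A_ann·L/Q = 2.019 s
t_cycle = t_ext + t_ret

t ≈ 4.87 s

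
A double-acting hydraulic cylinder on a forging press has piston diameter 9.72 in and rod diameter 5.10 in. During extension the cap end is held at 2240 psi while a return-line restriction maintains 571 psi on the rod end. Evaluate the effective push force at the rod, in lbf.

F ≈ 1.36e5 lbf

Cap-side area A_cap = π/4 × (9.72 in)² = 74.20 in^2
Rod-side annular area A_ann = π/4 × (9.72² − 5.10²) = 53.77 in^2
Net thrust = P_cap·A_cap − P_rod·A_ann = 1.662e5 lbf − 30710 lbf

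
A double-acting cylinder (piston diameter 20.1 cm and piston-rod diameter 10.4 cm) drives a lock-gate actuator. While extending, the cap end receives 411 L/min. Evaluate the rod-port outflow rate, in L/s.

Q_out ≈ 5.02 L/s

Cap-side area A_cap = π/4 × (20.1 cm)² = 317.3 cm^2
Rod-side annular area A_ann = π/4 × (20.1² − 10.4²) = 232.4 cm^2
Piston speed v = Q_in/A_cap; rod-end outflow Q_out = v × A_ann = Q_in × A_ann/A_cap.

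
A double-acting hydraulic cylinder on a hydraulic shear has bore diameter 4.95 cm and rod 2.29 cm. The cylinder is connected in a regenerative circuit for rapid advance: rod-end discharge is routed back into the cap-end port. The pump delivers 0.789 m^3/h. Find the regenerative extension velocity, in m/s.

v ≈ 0.532 m/s

In regeneration the rod-end outflow joins the pump flow into the cap end, so the net volume the pump must supply per unit advance equals the rod cross-section area.
Rod cross-section A_rod = π/4 × (2.29 cm)² = 4.119 cm^2
v = Q_pump / A_rod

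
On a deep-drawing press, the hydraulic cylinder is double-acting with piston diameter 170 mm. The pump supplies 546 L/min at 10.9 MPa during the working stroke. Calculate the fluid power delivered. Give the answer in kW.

W ≈ 99.2 kW

Hydraulic power = P × Q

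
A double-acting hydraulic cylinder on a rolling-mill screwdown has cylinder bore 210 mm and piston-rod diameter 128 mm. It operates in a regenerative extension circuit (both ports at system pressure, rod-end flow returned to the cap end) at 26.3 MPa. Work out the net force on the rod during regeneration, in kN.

With equal pressure on both faces, forces on the annular region cancel; the net push is pressure × rod cross-section.
Rod cross-section A_rod = π/4 × (128 mm)² = 12870 mm^2
F = P × A_rod

F ≈ 338 kN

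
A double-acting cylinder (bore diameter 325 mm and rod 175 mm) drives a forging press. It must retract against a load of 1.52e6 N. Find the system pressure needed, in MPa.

Rod-side annular area A_ann = π/4 × (325² − 175²) = 58900 mm^2
Retraction: pressure acts on the annular area.
P = F / A = 1.52e6 N / A

P ≈ 25.8 MPa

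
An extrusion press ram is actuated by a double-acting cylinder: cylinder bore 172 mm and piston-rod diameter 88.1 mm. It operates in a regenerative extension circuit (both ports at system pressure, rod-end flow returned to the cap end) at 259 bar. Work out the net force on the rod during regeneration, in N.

With equal pressure on both faces, forces on the annular region cancel; the net push is pressure × rod cross-section.
Rod cross-section A_rod = π/4 × (88.1 mm)² = 6096 mm^2
F = P × A_rod

F ≈ 1.58e5 N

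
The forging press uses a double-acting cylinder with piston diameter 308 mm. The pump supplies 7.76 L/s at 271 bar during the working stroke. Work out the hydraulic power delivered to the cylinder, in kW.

Hydraulic power = P × Q

W ≈ 210 kW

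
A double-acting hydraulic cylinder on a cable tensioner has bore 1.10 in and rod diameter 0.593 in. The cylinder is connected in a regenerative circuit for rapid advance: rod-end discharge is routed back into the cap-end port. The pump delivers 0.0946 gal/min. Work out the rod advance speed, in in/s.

In regeneration the rod-end outflow joins the pump flow into the cap end, so the net volume the pump must supply per unit advance equals the rod cross-section area.
Rod cross-section A_rod = π/4 × (0.593 in)² = 0.2762 in^2
v = Q_pump / A_rod

v ≈ 1.32 in/s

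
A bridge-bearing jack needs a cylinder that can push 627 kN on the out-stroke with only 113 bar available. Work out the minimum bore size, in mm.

Extension force acts on the full piston face: F = P × (π/4)D².
D = √(4F / (πP)) = √(4 × 627 kN / (π × 113 bar))

D ≈ 266 mm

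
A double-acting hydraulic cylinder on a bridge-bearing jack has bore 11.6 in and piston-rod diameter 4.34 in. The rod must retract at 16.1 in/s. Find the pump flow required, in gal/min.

Rod-side annular area A_ann = π/4 × (11.6² − 4.34²) = 90.89 in^2
Q = A × v

Q ≈ 380 gal/min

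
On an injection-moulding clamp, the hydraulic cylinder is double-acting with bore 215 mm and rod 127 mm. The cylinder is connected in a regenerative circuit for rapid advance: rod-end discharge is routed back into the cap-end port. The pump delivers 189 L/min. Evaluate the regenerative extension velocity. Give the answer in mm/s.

v ≈ 249 mm/s

In regeneration the rod-end outflow joins the pump flow into the cap end, so the net volume the pump must supply per unit advance equals the rod cross-section area.
Rod cross-section A_rod = π/4 × (127 mm)² = 12670 mm^2
v = Q_pump / A_rod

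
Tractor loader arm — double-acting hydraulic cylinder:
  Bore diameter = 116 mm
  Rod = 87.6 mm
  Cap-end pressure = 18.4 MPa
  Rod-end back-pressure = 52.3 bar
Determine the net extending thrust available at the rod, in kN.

Cap-side area A_cap = π/4 × (116 mm)² = 10570 mm^2
Rod-side annular area A_ann = π/4 × (116² − 87.6²) = 4541 mm^2
Net thrust = P_cap·A_cap − P_rod·A_ann = 194.5 kN − 23.75 kN

F ≈ 171 kN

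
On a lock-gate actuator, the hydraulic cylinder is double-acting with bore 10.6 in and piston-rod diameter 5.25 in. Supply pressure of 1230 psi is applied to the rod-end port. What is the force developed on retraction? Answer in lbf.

F ≈ 81900 lbf

Rod-side annular area A_ann = π/4 × (10.6² − 5.25²) = 66.60 in^2
On retraction the pressure acts on the annular area (bore minus rod).
F = P × A_ann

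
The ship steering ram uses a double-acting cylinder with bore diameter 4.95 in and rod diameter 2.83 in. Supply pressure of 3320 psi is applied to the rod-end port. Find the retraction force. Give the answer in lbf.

F ≈ 43000 lbf

Rod-side annular area A_ann = π/4 × (4.95² − 2.83²) = 12.95 in^2
On retraction the pressure acts on the annular area (bore minus rod).
F = P × A_ann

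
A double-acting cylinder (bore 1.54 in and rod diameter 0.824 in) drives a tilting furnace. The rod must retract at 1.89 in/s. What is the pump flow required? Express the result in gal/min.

Rod-side annular area A_ann = π/4 × (1.54² − 0.824²) = 1.329 in^2
Q = A × v

Q ≈ 0.653 gal/min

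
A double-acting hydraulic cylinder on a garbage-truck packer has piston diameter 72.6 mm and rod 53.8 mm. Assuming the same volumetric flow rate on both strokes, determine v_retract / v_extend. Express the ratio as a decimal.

Cap-side area A_cap = π/4 × (72.6 mm)² = 4140 mm^2
Rod-side annular area A_ann = π/4 × (72.6² − 53.8²) = 1866 mm^2
For equal Q, v ∝ 1/A, so v_ret/v_ext = A_cap/A_ann.

v_ret/v_ext ≈ 2.22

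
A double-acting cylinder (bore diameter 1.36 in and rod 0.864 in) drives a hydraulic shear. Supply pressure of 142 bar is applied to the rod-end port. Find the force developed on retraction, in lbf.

F ≈ 1780 lbf

Rod-side annular area A_ann = π/4 × (1.36² − 0.864²) = 0.8664 in^2
On retraction the pressure acts on the annular area (bore minus rod).
F = P × A_ann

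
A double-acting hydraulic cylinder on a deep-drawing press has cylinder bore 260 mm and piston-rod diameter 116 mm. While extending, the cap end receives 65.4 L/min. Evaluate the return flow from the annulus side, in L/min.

Cap-side area A_cap = π/4 × (260 mm)² = 53090 mm^2
Rod-side annular area A_ann = π/4 × (260² − 116²) = 42520 mm^2
Piston speed v = Q_in/A_cap; rod-end outflow Q_out = v × A_ann = Q_in × A_ann/A_cap.

Q_out ≈ 52.4 L/min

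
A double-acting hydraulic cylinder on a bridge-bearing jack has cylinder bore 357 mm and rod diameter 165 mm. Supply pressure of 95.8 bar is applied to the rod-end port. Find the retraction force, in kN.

Rod-side annular area A_ann = π/4 × (357² − 165²) = 78720 mm^2
On retraction the pressure acts on the annular area (bore minus rod).
F = P × A_ann

F ≈ 754 kN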